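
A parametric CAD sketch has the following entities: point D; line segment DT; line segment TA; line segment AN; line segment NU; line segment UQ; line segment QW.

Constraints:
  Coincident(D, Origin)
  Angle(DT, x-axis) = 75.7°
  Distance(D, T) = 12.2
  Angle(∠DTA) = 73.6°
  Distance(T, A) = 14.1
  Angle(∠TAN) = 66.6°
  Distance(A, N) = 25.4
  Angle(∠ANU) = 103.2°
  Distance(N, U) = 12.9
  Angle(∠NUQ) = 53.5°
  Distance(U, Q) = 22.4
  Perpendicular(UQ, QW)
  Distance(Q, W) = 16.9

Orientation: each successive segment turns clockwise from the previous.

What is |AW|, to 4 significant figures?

18.68

∠NUQ = 53.5° gives UQ at 12.60° from the x-axis; with |UQ| = 22.4, Q = (6.672, 3.062). The perpendicularity gives QW at right angles to UQ, so QW runs at -77.40°; with |QW| = 16.9, W = (10.36, -13.43). Then |AW| = |W − A| = 18.68.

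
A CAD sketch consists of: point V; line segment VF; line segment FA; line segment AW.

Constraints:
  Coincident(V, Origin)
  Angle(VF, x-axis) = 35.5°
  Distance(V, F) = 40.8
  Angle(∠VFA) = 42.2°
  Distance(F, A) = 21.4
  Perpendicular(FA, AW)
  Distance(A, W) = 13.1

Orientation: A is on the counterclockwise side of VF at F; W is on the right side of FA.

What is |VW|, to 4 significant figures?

41.46

V is at the origin; VF runs at 35.5° with length 40.8, so F = 40.8·(cos 35.5°, sin 35.5°) = (33.22, 23.69). ∠VFA = 42.2°, so FA runs at 35.5° + (180° − 42.2°) = 173.3° from the x-axis; with |FA| = 21.4, A = F + 21.4·(cos 173.3°, sin 173.3°) = (11.96, 26.19). FA ⟂ AW; with |AW| = 13.1 on the right of FA, W = A + 13.1·(0.1167, 0.9932) = (13.49, 39.20). Then |VW| = |W − V| = 41.46.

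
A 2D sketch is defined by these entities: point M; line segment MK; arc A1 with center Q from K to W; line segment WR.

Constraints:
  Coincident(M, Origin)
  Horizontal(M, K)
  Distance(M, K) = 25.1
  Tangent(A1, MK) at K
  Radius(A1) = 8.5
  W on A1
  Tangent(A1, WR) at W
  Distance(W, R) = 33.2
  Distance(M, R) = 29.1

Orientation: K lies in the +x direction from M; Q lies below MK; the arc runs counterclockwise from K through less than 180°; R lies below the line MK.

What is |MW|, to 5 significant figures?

18.753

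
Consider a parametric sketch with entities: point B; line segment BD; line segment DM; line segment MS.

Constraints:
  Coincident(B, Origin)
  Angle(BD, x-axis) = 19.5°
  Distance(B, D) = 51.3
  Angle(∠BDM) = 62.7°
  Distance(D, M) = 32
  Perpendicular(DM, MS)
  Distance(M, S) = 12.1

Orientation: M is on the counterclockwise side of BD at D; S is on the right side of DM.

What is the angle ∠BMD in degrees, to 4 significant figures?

79.47°

B is at the origin; BD runs at 19.5° with length 51.3, so D = 51.3·(cos 19.5°, sin 19.5°) = (48.36, 17.12). ∠BDM = 62.7°, so DM runs at 19.5° + (180° − 62.7°) = 136.8° from the x-axis; with |DM| = 32.0, M = D + 32.0·(cos 136.8°, sin 136.8°) = (25.03, 39.03). Then cos ∠BMD = MB·MD / (|MB||MD|), giving 79.47°.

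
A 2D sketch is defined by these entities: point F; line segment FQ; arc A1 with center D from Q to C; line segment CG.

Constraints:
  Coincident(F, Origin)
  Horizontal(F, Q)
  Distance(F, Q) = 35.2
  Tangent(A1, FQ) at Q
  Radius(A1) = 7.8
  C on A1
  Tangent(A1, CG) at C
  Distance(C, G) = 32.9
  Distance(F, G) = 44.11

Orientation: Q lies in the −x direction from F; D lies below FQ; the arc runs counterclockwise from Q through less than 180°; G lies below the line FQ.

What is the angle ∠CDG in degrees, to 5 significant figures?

76.662°

F is at the origin; F and Q share the same y with |FQ| = 35.2 and Q on the −x side, so Q = (-35.200, 0.0000). The tangent condition forces DQ to be normal to FQ, so D = Q + (0, -7.8) = (-35.200, -7.8000). Since DC ⟂ CG (tangency), |DG| = √(7.8² + 32.9²) = 33.812 regardless of where C sits on A1. So G lies on both circle(F, 44.11) and circle(D, 33.812); the below-FQ intersection is G = (-21.304, -38.624). C is the foot of the tangent from G: C = (-41.379, -12.560).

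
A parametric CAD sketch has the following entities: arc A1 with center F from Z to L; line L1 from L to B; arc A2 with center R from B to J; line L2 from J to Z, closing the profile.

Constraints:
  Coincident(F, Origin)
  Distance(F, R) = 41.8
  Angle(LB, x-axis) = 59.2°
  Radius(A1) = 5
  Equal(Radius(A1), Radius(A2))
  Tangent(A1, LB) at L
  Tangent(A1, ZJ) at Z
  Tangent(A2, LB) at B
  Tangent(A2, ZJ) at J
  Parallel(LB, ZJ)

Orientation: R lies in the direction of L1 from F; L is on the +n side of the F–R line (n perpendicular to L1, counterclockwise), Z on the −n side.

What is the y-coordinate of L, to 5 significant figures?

2.5602

The slot axis is L1's direction at 59.2°, so u = (cos 59.2°, sin 59.2°) = (0.51204, 0.85896) and n = (−sin 59.2°, cos 59.2°) = (-0.85896, 0.51204). F is at the origin and R lies 41.8 along u from F, so R = 41.8·u = (21.403, 35.905). Tangency of A1 to both parallel lines with radius 5.0 puts L and Z at F ± 5.0·n: L = (-4.2948, 2.5602), Z = (4.2948, -2.5602). So L.y = 2.5602.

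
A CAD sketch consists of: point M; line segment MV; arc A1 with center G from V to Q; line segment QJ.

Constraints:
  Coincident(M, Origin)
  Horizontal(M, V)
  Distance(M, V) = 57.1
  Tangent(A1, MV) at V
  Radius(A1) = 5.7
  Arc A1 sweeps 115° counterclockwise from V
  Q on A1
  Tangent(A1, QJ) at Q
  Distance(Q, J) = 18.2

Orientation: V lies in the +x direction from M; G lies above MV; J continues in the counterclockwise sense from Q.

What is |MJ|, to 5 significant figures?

59.864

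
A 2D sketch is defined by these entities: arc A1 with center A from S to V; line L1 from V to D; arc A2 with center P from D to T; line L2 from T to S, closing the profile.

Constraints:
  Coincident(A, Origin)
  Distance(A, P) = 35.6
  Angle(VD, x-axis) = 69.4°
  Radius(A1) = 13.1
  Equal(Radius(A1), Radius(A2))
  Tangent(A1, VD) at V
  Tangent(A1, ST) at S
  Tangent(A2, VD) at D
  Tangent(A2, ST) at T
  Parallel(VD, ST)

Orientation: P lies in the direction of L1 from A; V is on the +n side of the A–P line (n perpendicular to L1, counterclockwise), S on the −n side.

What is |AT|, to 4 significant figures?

37.93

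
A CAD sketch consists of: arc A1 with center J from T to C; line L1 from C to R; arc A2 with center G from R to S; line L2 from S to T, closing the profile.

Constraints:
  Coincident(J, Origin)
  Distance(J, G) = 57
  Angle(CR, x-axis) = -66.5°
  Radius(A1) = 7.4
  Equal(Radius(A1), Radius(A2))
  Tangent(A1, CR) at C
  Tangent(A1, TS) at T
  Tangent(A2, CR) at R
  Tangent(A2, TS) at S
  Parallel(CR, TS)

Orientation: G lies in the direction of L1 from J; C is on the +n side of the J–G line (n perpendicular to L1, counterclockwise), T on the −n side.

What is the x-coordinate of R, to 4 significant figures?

29.51

Tangency of A1 to both parallel lines with radius 7.4 puts C and T at J ± 7.4·n: C = (6.786, 2.951), T = (-6.786, -2.951). Equal radii place R and S the same way about G: R = G + 7.4·n = (29.51, -49.32), S = G − 7.4·n = (15.94, -55.22). So R.x = 29.51.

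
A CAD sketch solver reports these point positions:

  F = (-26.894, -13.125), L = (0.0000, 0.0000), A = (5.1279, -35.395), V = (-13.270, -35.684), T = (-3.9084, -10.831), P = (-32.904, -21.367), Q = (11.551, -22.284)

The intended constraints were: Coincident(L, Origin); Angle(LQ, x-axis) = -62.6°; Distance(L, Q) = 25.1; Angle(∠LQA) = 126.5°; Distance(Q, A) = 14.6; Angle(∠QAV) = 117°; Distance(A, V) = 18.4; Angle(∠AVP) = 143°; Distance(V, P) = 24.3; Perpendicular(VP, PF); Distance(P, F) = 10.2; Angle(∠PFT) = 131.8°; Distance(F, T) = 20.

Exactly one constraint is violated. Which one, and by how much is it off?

Distance(F, T) = 20 — off by 3.10.

L = (0.00, 0.00) ✓; LQ at -62.60° ✓; |LQ| = 25.10 ✓; ∠LQA = 126.5° ✓; |QA| = 14.60 ✓; ∠QAV = 117.0° ✓; |AV| = 18.40 ✓; ∠AVP = 143.0° ✓; |VP| = 24.30 ✓; ∠(VP, PF) = 90.00° ✓; |PF| = 10.20 ✓; ∠PFT = 131.8° ✓; |FT| = 23.10 ✗.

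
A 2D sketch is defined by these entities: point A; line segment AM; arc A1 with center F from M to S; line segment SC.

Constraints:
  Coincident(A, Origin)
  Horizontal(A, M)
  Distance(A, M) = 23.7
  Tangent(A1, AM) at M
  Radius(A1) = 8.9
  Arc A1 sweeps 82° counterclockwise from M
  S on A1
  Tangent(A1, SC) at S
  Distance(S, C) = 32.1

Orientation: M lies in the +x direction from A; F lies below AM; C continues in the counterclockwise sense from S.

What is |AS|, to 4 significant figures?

16.74

Tangency of A1 to AM means the radius FM is perpendicular to AM, so F = M + (0, -8.9) = (23.70, -8.900). On A1, M sits at bearing 90° from F; an 82° counterclockwise sweep puts S at bearing 172°, so S = F + 8.9·(cos 172°, sin 172°) = (14.89, -7.661). Then |AS| = |S − A| = 16.74.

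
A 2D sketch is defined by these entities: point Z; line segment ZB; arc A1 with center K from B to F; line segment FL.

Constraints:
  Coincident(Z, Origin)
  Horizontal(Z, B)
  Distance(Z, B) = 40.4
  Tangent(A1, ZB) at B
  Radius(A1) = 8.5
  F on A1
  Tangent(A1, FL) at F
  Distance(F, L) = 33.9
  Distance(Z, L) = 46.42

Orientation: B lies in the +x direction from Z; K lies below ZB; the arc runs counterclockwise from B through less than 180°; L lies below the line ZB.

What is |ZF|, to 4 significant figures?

32.79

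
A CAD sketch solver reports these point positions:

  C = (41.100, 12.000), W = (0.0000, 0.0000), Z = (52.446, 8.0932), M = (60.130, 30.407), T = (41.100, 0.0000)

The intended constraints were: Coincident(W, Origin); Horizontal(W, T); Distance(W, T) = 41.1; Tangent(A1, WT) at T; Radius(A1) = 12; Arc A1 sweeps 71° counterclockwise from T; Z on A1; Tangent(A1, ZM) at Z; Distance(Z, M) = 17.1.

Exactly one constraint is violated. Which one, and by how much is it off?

Distance(Z, M) = 17.1 — off by 6.50.

W = (0.00, 0.00) ✓; W.y = 0.00, T.y = 0.00 ✓; |WT| = 41.10 ✓; ∠(CT, TW) = 90.00° ✓; |CT| = 12.00 ✓; bearing(C→Z) − bearing(C→T) = 71.00° ✓; |CZ| = 12.00 ✓; ∠(CZ, ZM) = 90.00° ✓; |ZM| = 23.60 ✗.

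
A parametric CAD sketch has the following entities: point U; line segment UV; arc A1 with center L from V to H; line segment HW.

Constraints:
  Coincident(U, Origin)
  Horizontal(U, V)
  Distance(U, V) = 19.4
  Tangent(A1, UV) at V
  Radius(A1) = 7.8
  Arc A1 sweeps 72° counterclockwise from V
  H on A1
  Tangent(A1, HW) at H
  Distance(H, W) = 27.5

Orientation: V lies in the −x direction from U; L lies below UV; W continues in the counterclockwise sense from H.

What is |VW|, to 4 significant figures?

35.33

U is at the origin; UV is horizontal with |UV| = 19.4 and V on the −x side, so V = (-19.40, 0.000). The tangent condition forces LV to be normal to UV, so L = V + (0, -7.8) = (-19.40, -7.800). On A1, V sits at bearing 90° from L; a 72° counterclockwise sweep puts H at bearing 162°, so H = L + 7.8·(cos 162°, sin 162°) = (-26.82, -5.390). Tangency of A1 to HW means the radius LH is perpendicular to HW, so HW runs along (−sin 162°, cos 162°); with |HW| = 27.5, W = (-35.32, -31.54). Then |VW| = |W − V| = 35.33.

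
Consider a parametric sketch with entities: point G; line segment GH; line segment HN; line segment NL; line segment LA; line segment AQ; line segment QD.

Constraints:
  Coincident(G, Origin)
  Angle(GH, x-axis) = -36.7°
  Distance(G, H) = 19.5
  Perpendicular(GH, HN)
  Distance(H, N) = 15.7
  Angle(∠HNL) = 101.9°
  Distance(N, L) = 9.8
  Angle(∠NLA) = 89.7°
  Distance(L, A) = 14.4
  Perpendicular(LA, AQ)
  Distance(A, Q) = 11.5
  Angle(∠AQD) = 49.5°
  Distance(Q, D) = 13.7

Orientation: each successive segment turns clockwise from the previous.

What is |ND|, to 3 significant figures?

8.20

G is at the origin; GH runs at -36.7° with length 19.5, so H = (15.6, -11.7). GH is perpendicular to HN, so HN runs at -127°; with |HN| = 15.7, N = (6.25, -24.2). ∠HNL = 101.9° gives NL at 155° from the x-axis; with |NL| = 9.8, L = (-2.64, -20.1). ∠NLA = 89.7° gives LA at 64.9° from the x-axis; with |LA| = 14.4, A = (3.46, -7.09). LA ⟂ AQ, so AQ runs at -25.1°; with |AQ| = 11.5, Q = (13.9, -12.0). ∠AQD = 49.5° gives QD at -156° from the x-axis; with |QD| = 13.7, D = (1.40, -17.6). Then |ND| = |D − N| = 8.20.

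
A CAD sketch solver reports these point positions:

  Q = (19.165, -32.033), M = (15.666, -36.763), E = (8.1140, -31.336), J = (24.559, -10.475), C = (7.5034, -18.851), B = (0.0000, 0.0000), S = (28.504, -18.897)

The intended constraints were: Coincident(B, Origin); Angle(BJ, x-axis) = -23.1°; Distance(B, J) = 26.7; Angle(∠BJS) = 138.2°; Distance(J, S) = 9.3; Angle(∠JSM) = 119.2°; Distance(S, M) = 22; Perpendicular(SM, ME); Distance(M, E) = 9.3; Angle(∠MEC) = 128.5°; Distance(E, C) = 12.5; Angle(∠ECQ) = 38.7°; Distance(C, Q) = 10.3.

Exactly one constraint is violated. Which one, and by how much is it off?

Distance(C, Q) = 10.3 — off by 7.30.

B = (0.00, 0.00) ✓; BJ at -23.10° ✓; |BJ| = 26.70 ✓; ∠BJS = 138.2° ✓; |JS| = 9.300 ✓; ∠JSM = 119.2° ✓; |SM| = 22.00 ✓; ∠(SM, ME) = 90.00° ✓; |ME| = 9.300 ✓; ∠MEC = 128.5° ✓; |EC| = 12.50 ✓; ∠ECQ = 38.70° ✓; |CQ| = 17.60 ✗.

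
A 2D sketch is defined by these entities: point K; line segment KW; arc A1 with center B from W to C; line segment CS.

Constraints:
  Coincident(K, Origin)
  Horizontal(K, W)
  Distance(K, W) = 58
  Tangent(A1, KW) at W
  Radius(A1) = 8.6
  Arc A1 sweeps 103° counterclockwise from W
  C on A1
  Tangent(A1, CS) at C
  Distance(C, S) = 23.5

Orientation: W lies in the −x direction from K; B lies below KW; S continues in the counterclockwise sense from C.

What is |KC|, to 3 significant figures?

67.2

A1 meets KW tangentially, so BW is at right angles to KW, so B = W + (0, -8.6) = (-58.0, -8.60). On A1, W sits at bearing 90° from B; a 103° counterclockwise sweep puts C at bearing 193°, so C = B + 8.6·(cos 193°, sin 193°) = (-66.4, -10.5). Then |KC| = |C − K| = 67.2.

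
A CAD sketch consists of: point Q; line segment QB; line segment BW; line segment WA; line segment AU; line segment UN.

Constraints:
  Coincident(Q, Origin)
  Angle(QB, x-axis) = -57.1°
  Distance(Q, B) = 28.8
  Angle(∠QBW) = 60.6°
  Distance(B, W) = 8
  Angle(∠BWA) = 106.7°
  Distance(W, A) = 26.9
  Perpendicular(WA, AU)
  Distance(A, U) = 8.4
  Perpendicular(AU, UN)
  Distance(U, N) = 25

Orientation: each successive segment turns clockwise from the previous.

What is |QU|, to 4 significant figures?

7.155

Q is at the origin; QB runs at -57.1° with length 28.8, so B = (15.64, -24.18). ∠QBW = 60.6° gives BW at -176.5° from the x-axis; with |BW| = 8.0, W = (7.658, -24.67). ∠BWA = 106.7° gives WA at 110.2° from the x-axis; with |WA| = 26.9, A = (-1.630, 0.5760). WA is perpendicular to AU, so AU runs at 20.20°; with |AU| = 8.4, U = (6.253, 3.477). Then |QU| = |U − Q| = 7.155.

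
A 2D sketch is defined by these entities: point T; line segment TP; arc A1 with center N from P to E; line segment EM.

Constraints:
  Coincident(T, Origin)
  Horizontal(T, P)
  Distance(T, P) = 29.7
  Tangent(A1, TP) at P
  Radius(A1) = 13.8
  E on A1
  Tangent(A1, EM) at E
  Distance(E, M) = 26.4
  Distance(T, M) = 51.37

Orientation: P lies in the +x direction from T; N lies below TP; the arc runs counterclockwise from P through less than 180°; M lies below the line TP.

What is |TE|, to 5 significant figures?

25.645

Checks: |NE| = 13.80 ✓; ∠(NE, EM) = 90.00° ✓; |EM| = 26.40 ✓; |TM| = 51.37 ✓.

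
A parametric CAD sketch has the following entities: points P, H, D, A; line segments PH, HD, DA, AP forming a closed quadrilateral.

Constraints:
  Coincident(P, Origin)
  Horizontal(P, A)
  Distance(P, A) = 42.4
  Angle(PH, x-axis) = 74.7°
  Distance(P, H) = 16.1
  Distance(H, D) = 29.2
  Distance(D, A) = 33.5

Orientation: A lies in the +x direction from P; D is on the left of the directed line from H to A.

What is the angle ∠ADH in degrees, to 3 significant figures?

81.8°

Checks: |PA| = 42.40 ✓; |PH| = 16.10 ✓; |HD| = 29.20 ✓; |DA| = 33.50 ✓.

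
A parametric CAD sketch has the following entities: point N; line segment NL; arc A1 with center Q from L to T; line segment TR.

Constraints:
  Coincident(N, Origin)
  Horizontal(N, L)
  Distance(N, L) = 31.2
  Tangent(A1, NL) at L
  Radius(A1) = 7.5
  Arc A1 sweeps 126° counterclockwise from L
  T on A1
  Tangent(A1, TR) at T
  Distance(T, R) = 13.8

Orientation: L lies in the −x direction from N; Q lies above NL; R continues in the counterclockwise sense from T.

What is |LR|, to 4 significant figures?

23.16

On A1, L sits at bearing -90° from Q; a 126° counterclockwise sweep puts T at bearing 36°, so T = Q + 7.5·(cos 36°, sin 36°) = (-25.13, 11.91). Tangency of A1 to TR means the radius QT is perpendicular to TR, so TR runs along (−sin 36°, cos 36°); with |TR| = 13.8, R = (-33.24, 23.07). Then |LR| = |R − L| = 23.16.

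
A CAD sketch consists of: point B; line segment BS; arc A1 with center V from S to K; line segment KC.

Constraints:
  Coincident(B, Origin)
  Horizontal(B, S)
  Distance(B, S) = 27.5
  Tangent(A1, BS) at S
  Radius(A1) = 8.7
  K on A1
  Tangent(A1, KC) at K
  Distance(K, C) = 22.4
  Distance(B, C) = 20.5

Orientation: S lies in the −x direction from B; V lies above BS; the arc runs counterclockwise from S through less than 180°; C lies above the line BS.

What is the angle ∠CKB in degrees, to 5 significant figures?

55.988°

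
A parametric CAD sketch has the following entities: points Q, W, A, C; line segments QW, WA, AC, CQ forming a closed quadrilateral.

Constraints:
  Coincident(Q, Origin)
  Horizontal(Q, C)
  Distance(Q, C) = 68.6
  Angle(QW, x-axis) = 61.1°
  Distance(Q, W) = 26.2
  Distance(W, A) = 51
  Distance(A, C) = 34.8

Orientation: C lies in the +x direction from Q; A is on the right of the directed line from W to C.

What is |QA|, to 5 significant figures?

44.859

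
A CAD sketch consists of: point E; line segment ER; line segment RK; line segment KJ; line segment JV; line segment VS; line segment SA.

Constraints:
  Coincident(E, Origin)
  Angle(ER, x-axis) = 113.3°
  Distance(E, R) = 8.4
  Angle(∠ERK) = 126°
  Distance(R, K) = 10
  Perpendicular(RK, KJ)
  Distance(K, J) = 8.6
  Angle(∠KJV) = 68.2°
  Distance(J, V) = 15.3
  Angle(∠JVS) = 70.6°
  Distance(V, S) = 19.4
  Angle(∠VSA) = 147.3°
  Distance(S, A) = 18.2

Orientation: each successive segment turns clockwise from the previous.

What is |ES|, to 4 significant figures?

22.89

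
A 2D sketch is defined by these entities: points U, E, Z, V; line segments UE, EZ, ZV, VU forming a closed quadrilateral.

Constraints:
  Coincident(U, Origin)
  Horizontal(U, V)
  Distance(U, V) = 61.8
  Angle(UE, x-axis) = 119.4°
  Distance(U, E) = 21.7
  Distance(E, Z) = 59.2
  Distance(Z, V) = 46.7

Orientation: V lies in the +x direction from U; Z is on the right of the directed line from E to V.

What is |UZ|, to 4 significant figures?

37.78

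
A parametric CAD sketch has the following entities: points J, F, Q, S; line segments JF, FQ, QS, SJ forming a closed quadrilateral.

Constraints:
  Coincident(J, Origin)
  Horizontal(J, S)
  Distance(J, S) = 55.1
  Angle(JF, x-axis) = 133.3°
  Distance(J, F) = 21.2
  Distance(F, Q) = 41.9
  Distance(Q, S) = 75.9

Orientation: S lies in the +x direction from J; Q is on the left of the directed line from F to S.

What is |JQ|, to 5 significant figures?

54.048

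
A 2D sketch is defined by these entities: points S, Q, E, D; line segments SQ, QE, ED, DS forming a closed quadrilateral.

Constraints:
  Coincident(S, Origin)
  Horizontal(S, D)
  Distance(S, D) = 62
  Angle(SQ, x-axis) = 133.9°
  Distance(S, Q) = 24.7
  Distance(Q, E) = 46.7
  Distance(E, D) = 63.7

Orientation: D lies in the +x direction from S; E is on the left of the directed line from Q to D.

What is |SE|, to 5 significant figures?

50.917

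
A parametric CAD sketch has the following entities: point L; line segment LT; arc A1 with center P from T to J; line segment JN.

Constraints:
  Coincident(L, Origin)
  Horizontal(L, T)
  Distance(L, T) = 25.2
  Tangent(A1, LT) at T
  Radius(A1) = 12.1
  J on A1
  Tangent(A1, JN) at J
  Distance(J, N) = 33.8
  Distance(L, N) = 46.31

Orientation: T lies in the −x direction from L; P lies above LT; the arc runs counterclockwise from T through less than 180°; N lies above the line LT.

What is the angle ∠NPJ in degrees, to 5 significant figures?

70.303°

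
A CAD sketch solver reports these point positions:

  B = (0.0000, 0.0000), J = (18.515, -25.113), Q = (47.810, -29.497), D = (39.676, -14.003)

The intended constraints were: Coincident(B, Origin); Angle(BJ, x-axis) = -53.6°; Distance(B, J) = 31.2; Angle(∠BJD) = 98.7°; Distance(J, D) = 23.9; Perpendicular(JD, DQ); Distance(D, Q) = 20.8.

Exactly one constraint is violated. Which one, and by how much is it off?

Distance(D, Q) = 20.8 — off by 3.30.

B = (0.00, 0.00) ✓; BJ at -53.60° ✓; |BJ| = 31.20 ✓; ∠BJD = 98.70° ✓; |JD| = 23.90 ✓; ∠(JD, DQ) = 90.00° ✓; |DQ| = 17.50 ✗.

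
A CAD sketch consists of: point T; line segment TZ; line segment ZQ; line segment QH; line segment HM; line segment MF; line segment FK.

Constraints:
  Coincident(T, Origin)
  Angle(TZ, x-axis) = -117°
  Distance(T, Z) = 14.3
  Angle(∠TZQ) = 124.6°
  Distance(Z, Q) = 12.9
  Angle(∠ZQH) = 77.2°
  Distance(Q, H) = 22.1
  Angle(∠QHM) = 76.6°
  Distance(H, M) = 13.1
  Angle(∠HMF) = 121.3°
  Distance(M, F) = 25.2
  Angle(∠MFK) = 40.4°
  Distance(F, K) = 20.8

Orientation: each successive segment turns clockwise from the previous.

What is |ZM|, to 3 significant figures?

16.2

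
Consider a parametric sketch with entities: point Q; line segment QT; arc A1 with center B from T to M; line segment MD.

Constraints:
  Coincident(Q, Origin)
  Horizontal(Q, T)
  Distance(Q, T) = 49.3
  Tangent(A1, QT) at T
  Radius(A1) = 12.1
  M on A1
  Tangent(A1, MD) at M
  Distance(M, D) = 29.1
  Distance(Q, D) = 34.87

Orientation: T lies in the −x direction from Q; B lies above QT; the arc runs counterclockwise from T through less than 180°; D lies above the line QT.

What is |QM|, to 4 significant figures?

40.10

Checks: |QT| = 49.30 ✓; |BM| = 12.10 ✓; ∠(BM, MD) = 90.00° ✓; |MD| = 29.10 ✓; |QD| = 34.87 ✓.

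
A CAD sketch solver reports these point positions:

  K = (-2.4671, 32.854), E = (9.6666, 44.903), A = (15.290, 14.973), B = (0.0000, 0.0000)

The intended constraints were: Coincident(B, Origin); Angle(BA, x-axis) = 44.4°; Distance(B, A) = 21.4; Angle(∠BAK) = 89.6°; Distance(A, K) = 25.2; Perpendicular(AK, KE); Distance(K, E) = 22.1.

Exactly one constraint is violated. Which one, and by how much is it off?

Distance(K, E) = 22.1 — off by 5.00.

B = (0.00, 0.00) ✓; BA at 44.40° ✓; |BA| = 21.40 ✓; ∠BAK = 89.60° ✓; |AK| = 25.20 ✓; ∠(AK, KE) = 90.00° ✓; |KE| = 17.10 ✗.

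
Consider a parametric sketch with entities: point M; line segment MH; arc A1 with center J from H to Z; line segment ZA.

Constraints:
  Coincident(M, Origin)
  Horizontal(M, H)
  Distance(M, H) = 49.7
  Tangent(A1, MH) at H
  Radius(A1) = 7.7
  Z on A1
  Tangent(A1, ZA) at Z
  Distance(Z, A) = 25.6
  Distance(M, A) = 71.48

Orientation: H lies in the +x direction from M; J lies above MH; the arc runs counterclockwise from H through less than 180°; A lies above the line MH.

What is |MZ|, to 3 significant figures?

57.3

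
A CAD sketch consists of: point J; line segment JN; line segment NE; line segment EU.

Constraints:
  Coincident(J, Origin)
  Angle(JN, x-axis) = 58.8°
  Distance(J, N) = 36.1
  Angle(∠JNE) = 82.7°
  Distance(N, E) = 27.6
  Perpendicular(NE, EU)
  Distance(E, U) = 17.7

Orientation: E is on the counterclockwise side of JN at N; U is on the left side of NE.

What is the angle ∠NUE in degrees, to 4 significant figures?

57.33°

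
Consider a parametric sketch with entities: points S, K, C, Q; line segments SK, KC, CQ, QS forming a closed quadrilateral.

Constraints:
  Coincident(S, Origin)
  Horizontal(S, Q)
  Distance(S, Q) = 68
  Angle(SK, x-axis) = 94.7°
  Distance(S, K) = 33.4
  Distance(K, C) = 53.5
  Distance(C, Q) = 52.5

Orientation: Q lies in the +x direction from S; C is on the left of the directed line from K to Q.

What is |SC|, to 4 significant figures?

68.75

Checks: S = (0.00, 0.00) ✓; |KC| = 53.50 ✓; |CQ| = 52.50 ✓.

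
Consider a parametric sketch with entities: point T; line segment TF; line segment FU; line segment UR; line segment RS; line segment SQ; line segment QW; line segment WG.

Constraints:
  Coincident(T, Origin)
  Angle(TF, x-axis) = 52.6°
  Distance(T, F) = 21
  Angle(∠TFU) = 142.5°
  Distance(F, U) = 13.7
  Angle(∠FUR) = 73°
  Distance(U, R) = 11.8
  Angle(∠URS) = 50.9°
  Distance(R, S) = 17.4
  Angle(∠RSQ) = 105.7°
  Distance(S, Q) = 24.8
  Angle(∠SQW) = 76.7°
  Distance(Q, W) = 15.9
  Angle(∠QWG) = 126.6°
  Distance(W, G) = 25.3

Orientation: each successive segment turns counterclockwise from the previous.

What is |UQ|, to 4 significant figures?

22.24

T is at the origin; TF runs at 52.6° with length 21.0, so F = (12.75, 16.68). ∠TFU = 142.5° gives FU at 90.10° from the x-axis; with |FU| = 13.7, U = (12.73, 30.38). ∠FUR = 73.0° gives UR at -162.9° from the x-axis; with |UR| = 11.8, R = (1.453, 26.91). ∠URS = 50.9° gives RS at -33.80° from the x-axis; with |RS| = 17.4, S = (15.91, 17.23). ∠RSQ = 105.7° gives SQ at 40.50° from the x-axis; with |SQ| = 24.8, Q = (34.77, 33.34). Then |UQ| = |Q − U| = 22.24.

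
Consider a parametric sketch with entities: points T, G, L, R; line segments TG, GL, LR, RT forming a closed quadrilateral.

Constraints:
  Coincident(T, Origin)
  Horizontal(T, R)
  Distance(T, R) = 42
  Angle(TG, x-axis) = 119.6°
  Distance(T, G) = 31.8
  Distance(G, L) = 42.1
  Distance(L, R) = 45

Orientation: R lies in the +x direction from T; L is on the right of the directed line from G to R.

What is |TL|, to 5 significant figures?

12.020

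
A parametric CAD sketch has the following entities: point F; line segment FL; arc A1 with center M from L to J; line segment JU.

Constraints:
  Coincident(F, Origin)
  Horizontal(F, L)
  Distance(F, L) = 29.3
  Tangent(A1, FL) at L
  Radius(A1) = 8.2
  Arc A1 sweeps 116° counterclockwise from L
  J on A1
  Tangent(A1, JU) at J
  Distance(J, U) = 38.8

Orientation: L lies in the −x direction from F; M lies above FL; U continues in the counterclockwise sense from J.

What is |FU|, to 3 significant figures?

60.8

On A1, L sits at bearing -90° from M; a 116° counterclockwise sweep puts J at bearing 26°, so J = M + 8.2·(cos 26°, sin 26°) = (-21.9, 11.8). Tangency of A1 to JU means the radius MJ is perpendicular to JU, so JU runs along (−sin 26°, cos 26°); with |JU| = 38.8, U = (-38.9, 46.7). Then |FU| = |U − F| = 60.8.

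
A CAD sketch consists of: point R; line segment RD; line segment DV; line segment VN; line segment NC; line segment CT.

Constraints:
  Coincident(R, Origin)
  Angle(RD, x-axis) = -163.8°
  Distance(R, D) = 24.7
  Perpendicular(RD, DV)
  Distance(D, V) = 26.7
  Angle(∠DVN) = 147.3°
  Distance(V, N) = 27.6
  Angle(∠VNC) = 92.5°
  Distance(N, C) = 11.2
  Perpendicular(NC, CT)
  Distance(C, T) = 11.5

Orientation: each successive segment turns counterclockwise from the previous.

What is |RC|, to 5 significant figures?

44.292

∠DVN = 147.3° gives VN at -41.100° from the x-axis; with |VN| = 27.6, N = (4.5282, -50.674). ∠VNC = 92.5° gives NC at 46.400° from the x-axis; with |NC| = 11.2, C = (12.252, -42.564). Then |RC| = |C − R| = 44.292.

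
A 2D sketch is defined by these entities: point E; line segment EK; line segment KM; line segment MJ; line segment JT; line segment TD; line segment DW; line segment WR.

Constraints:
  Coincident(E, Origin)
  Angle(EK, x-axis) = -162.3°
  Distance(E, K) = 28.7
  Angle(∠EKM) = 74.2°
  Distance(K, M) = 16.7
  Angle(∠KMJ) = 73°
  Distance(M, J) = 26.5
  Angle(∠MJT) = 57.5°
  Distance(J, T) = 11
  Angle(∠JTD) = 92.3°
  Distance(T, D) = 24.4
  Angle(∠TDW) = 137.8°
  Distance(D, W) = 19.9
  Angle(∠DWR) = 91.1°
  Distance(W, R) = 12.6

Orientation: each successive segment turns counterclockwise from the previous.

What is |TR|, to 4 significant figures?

38.41

E is at the origin; EK runs at -162.3° with length 28.7, so K = (-27.34, -8.726). ∠EKM = 74.2° gives KM at -56.50° from the x-axis; with |KM| = 16.7, M = (-18.12, -22.65). ∠KMJ = 73.0° gives MJ at 50.50° from the x-axis; with |MJ| = 26.5, J = (-1.268, -2.204). ∠MJT = 57.5° gives JT at 173.0° from the x-axis; with |JT| = 11.0, T = (-12.19, -0.8630). ∠JTD = 92.3° gives TD at -99.30° from the x-axis; with |TD| = 24.4, D = (-16.13, -24.94). ∠TDW = 137.8° gives DW at -57.10° from the x-axis; with |DW| = 19.9, W = (-5.320, -41.65). ∠DWR = 91.1° gives WR at 31.80° from the x-axis; with |WR| = 12.6, R = (5.389, -35.01). Then |TR| = |R − T| = 38.41.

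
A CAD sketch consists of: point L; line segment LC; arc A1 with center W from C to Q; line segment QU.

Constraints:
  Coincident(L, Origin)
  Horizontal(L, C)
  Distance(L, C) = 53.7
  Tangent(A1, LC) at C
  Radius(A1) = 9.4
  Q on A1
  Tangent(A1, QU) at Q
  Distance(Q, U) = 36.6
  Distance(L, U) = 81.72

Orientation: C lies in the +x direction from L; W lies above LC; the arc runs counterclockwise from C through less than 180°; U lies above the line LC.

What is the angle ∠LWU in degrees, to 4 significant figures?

123.6°

L is at the origin; L and C share the same y with |LC| = 53.7 and C on the +x side, so C = (53.70, 0.000). Tangency of A1 to LC means the radius WC is perpendicular to LC, so W = C + (0, 9.4) = (53.70, 9.400). Since WQ ⟂ QU (tangency), |WU| = √(9.4² + 36.6²) = 37.79 regardless of where Q sits on A1. So U lies on both circle(L, 81.72) and circle(W, 37.79); the above-LC intersection is U = (68.85, 44.02). Q is the foot of the tangent from U: Q = (62.98, 7.891).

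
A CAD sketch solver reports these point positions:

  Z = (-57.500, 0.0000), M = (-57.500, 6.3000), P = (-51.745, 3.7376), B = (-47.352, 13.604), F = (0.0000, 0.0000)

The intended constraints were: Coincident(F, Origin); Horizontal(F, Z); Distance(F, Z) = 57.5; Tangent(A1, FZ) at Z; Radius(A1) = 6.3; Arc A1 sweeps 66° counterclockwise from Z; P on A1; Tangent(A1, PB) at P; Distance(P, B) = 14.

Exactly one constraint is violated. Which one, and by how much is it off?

Distance(P, B) = 14 — off by 3.20.

F = (0.00, 0.00) ✓; F.y = 0.00, Z.y = 0.00 ✓; |FZ| = 57.50 ✓; ∠(MZ, ZF) = 90.00° ✓; |MZ| = 6.300 ✓; bearing(M→P) − bearing(M→Z) = 66.00° ✓; |MP| = 6.300 ✓; ∠(MP, PB) = 90.00° ✓; |PB| = 10.80 ✗.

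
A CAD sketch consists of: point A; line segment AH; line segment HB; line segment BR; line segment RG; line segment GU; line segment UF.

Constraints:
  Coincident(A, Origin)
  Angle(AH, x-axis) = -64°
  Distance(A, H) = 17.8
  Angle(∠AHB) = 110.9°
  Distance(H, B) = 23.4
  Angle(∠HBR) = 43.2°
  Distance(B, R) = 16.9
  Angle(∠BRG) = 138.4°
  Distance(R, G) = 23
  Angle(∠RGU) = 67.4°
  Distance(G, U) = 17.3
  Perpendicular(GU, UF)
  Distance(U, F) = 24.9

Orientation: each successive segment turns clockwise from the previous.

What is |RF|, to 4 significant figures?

9.221

∠RGU = 67.4° gives GU at -64.10° from the x-axis; with |GU| = 17.3, U = (14.58, -14.52). GU ⟂ UF, so UF runs at -154.1°; with |UF| = 24.9, F = (-7.817, -25.40). Then |RF| = |F − R| = 9.221.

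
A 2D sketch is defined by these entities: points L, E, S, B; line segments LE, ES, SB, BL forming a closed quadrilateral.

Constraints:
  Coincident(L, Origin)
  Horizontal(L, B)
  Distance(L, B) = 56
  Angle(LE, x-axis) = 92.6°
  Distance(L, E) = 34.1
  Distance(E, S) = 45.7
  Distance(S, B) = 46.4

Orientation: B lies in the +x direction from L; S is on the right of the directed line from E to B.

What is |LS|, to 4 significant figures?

14.61

Checks: |ES| = 45.70 ✓; |SB| = 46.40 ✓.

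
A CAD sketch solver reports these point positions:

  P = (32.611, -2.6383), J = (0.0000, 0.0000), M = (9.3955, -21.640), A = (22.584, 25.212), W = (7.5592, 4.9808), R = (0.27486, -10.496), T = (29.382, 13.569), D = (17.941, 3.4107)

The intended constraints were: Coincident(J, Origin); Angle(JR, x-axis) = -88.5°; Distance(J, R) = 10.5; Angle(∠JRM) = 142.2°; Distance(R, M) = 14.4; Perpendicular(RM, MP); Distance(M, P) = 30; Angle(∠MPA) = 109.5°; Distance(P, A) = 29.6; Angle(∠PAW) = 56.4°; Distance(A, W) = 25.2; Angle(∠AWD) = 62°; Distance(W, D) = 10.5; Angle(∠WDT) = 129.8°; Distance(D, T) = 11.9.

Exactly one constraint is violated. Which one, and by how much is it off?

Distance(D, T) = 11.9 — off by 3.40.

J = (0.00, 0.00) ✓; JR at -88.50° ✓; |JR| = 10.50 ✓; ∠JRM = 142.2° ✓; |RM| = 14.40 ✓; ∠(RM, MP) = 90.00° ✓; |MP| = 30.00 ✓; ∠MPA = 109.5° ✓; |PA| = 29.60 ✓; ∠PAW = 56.40° ✓; |AW| = 25.20 ✓; ∠AWD = 62.00° ✓; |WD| = 10.50 ✓; ∠WDT = 129.8° ✓; |DT| = 15.30 ✗.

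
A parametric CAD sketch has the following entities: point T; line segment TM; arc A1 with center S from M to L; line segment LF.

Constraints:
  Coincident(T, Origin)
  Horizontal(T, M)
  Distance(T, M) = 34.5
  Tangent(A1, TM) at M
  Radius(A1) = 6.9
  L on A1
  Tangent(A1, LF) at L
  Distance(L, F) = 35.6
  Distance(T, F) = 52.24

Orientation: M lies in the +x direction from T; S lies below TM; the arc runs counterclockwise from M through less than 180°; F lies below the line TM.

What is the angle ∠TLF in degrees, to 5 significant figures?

108.50°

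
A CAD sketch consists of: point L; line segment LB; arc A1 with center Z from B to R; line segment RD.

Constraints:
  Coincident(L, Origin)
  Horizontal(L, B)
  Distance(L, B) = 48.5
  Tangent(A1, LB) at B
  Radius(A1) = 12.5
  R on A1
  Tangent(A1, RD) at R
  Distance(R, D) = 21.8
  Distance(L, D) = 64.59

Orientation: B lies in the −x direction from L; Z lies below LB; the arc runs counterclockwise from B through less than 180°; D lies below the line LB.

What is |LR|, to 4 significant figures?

62.54

Checks: |LB| = 48.50 ✓; |ZB| = 12.50 ✓; |ZR| = 12.50 ✓; ∠(ZR, RD) = 90.00° ✓; |RD| = 21.80 ✓; |LD| = 64.59 ✓.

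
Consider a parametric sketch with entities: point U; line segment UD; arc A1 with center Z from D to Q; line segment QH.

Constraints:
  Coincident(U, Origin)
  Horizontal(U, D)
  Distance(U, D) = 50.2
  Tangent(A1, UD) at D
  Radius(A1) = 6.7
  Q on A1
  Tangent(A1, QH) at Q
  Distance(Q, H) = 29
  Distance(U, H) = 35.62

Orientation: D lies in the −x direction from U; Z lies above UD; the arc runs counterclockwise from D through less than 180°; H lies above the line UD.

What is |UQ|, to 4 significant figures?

45.20

U is at the origin; UD is horizontal with |UD| = 50.2 and D on the −x side, so D = (-50.20, 0.000). The tangent condition forces ZD to be normal to UD, so Z = D + (0, 6.7) = (-50.20, 6.700). Since ZQ ⟂ QH (tangency), |ZH| = √(6.7² + 29.0²) = 29.76 regardless of where Q sits on A1. So H lies on both circle(U, 35.62) and circle(Z, 29.76); the above-UD intersection is H = (-26.13, 24.21). Q is the foot of the tangent from H: Q = (-45.14, 2.308).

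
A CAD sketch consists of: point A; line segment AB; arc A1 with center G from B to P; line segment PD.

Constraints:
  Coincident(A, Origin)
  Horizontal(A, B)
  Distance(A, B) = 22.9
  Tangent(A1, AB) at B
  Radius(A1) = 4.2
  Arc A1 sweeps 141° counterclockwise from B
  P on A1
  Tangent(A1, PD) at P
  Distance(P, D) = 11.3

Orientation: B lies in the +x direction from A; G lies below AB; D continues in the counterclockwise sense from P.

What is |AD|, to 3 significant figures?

32.5

On A1, B sits at bearing 90° from G; a 141° counterclockwise sweep puts P at bearing 231°, so P = G + 4.2·(cos 231°, sin 231°) = (20.3, -7.46). The tangent condition forces GP to be normal to PD, so PD runs along (−sin 231°, cos 231°); with |PD| = 11.3, D = (29.0, -14.6). Then |AD| = |D − A| = 32.5.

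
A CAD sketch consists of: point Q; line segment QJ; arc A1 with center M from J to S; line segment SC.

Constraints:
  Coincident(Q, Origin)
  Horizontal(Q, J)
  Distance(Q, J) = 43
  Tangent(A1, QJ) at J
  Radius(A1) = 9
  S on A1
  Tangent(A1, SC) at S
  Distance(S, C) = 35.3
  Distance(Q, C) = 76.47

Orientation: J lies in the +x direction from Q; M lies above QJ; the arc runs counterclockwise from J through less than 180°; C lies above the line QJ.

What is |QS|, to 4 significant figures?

51.18

Checks: Q = (0.00, 0.00) ✓; |MS| = 9.000 ✓; ∠(MS, SC) = 90.00° ✓; |SC| = 35.30 ✓; |QC| = 76.47 ✓.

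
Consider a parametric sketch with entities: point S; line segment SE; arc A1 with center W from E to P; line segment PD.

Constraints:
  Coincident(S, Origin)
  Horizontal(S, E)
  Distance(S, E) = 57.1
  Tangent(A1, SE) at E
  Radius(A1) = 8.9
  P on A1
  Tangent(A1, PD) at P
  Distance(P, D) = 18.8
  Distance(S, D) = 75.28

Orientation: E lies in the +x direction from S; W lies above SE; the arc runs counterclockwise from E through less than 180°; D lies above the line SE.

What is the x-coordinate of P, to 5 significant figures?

65.573

Checks: |SE| = 57.10 ✓; |WP| = 8.900 ✓; ∠(WP, PD) = 90.00° ✓; |PD| = 18.80 ✓; |SD| = 75.28 ✓.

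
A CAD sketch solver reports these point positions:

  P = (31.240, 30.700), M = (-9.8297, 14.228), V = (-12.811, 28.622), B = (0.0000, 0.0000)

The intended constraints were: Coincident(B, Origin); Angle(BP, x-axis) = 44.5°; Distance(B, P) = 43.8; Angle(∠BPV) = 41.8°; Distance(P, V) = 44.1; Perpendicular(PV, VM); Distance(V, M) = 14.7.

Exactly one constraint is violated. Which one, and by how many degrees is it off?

Perpendicular(PV, VM) — off by 9.00°.

B = (0.00, 0.00) ✓; BP at 44.50° ✓; |BP| = 43.80 ✓; ∠BPV = 41.80° ✓; |PV| = 44.10 ✓; ∠(PV, VM) = 99.00° ✗; |VM| = 14.70 ✓.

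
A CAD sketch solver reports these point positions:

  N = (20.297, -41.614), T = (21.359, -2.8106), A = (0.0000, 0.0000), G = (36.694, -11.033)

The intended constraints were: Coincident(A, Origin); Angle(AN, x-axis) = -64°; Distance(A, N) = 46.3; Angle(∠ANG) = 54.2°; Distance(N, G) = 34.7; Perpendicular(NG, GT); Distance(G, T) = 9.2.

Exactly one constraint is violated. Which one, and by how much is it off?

Distance(G, T) = 9.2 — off by 8.20.

A = (0.00, 0.00) ✓; AN at -64.00° ✓; |AN| = 46.30 ✓; ∠ANG = 54.20° ✓; |NG| = 34.70 ✓; ∠(NG, GT) = 90.00° ✓; |GT| = 17.40 ✗.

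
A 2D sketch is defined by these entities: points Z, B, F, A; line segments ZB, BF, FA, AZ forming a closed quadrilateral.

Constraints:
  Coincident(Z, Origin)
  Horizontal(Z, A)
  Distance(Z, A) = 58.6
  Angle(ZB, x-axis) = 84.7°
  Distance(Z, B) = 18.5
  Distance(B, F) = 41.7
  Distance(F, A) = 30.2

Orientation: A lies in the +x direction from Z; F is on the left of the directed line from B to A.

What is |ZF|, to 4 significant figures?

49.90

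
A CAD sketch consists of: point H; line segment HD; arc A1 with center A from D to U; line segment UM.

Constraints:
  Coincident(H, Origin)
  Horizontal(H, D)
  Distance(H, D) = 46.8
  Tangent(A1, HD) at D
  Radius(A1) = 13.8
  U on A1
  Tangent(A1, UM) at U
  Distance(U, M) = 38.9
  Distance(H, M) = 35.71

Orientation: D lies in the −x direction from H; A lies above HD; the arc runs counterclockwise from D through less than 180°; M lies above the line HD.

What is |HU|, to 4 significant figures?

36.71

Checks: |AU| = 13.80 ✓; ∠(AU, UM) = 90.00° ✓; |UM| = 38.90 ✓; |HM| = 35.71 ✓.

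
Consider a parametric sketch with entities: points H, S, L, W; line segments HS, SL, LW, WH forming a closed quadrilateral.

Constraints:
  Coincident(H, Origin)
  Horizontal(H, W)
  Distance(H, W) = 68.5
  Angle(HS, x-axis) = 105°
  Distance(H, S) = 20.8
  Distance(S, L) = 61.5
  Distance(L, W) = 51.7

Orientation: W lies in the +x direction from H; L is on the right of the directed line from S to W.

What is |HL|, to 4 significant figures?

42.14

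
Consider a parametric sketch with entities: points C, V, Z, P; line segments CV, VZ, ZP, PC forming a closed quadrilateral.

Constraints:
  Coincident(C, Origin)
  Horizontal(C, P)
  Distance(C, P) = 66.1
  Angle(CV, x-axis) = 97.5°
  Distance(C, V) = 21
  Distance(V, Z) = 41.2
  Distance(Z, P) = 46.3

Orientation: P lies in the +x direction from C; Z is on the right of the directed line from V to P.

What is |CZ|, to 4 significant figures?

24.87

Checks: |VZ| = 41.20 ✓; |ZP| = 46.30 ✓.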